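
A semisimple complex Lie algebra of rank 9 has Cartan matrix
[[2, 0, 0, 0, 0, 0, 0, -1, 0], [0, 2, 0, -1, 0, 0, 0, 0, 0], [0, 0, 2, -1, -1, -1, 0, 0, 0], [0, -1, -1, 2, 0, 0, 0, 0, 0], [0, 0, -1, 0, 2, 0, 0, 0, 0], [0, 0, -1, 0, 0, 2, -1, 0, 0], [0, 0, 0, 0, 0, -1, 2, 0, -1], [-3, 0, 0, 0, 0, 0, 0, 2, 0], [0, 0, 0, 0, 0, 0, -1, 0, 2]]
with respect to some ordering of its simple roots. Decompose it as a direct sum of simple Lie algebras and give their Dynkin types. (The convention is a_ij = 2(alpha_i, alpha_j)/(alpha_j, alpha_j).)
type E_7 ⊕ type G_2

The diagram associated to this matrix has two connected components: the simple roots {alpha_2, alpha_3, alpha_4, alpha_5, alpha_6, alpha_7, alpha_9} form a chain of 6 nodes with one extra node attached to the third node from one end (E_7), and {alpha_1, alpha_8} form two nodes joined by a triple edge (G_2). A semisimple Lie algebra decomposes uniquely as the direct sum of simple ideals, one per connected component of its Dynkin diagram, so g ≅ E_7 ⊕ G_2 (dimension 133 + 14 = 147).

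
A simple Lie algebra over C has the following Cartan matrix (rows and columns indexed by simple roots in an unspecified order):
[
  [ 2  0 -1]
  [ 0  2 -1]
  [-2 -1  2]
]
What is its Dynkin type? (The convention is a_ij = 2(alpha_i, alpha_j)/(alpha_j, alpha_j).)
B_3 (so(7))

The matrix has rank 3 with 2's on the diagonal. Reading the off-diagonal entries as Dynkin edges (a single edge where a_ij = a_ji = -1; a double or triple edge where a_ij * a_ji = 2 or 3), the diagram is a chain of 3 nodes with a double edge at one end; the terminal node there is the unique short simple root (B_3). One simple-root ordering that puts it in standard form is (alpha_2, alpha_3, alpha_1). So the algebra is type B_3, i.e. so(7).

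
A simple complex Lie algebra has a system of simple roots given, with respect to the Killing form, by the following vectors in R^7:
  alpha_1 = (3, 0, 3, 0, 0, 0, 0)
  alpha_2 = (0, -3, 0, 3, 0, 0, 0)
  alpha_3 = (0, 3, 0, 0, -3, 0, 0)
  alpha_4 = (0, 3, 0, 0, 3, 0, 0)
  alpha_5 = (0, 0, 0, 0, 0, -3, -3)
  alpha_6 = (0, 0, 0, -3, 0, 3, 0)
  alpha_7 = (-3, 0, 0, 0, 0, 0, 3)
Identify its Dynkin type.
D_7 (so(14))

Compute the Cartan integers a_ij = 2(alpha_i, alpha_j)/(alpha_j, alpha_j); the resulting 7x7 Cartan matrix is
[[2, 0, 0, 0, 0, 0, -1], [0, 2, -1, -1, 0, -1, 0], [0, -1, 2, 0, 0, 0, 0], [0, -1, 0, 2, 0, 0, 0], [0, 0, 0, 0, 2, -1, -1], [0, -1, 0, 0, -1, 2, 0], [-1, 0, 0, 0, -1, 0, 2]].
All simple roots have the same length, so the diagram is simply laced. The associated Dynkin diagram is a chain of 5 nodes with a fork of two nodes at one end (D_7), so the type is D_7 (the algebra so(14)).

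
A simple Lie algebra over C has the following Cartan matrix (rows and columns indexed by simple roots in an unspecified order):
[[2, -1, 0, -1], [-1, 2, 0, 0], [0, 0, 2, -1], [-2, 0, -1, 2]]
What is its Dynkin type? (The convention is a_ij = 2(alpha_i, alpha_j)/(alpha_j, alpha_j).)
The matrix has rank 4 with 2's on the diagonal. Reading the off-diagonal entries as Dynkin edges (a single edge where a_ij = a_ji = -1; a double or triple edge where a_ij * a_ji = 2 or 3), the diagram is a chain of 4 nodes with a double edge between the middle two (F_4). One simple-root ordering that puts it in standard form is (alpha_3, alpha_4, alpha_1, alpha_2). So the algebra is type F_4.

F_4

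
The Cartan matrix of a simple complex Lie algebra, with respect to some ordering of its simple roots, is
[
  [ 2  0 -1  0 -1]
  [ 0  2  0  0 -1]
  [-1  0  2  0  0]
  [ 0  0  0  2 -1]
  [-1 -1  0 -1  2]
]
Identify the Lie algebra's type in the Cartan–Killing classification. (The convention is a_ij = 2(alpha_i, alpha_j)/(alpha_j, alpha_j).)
D_5 (so(10))

The matrix has rank 5 with 2's on the diagonal. Reading the off-diagonal entries as Dynkin edges (a single edge where a_ij = a_ji = -1; a double or triple edge where a_ij * a_ji = 2 or 3), the diagram is a chain of 3 nodes with a fork of two nodes at one end (D_5). One simple-root ordering that puts it in standard form is (alpha_3, alpha_1, alpha_5, alpha_2, alpha_4). So the algebra is type D_5, i.e. so(10).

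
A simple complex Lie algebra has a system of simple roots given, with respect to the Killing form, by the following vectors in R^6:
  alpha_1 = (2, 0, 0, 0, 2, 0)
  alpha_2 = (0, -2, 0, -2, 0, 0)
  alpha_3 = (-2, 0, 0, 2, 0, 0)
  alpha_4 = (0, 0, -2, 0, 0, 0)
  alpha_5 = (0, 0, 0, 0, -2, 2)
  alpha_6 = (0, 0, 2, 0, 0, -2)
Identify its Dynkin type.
Compute the Cartan integers a_ij = 2(alpha_i, alpha_j)/(alpha_j, alpha_j); the resulting 6x6 Cartan matrix is
[[2, 0, -1, 0, -1, 0], [0, 2, -1, 0, 0, 0], [-1, -1, 2, 0, 0, 0], [0, 0, 0, 2, 0, -1], [-1, 0, 0, 0, 2, -1], [0, 0, 0, -2, -1, 2]].
The roots have two lengths (squared-length ratio 2:1); the short ones are alpha_{4}. The associated Dynkin diagram is a chain of 6 nodes with a double edge at one end; the terminal node there is the unique short simple root (B_6), so the type is B_6 (the algebra so(13)).

B_6 (so(13))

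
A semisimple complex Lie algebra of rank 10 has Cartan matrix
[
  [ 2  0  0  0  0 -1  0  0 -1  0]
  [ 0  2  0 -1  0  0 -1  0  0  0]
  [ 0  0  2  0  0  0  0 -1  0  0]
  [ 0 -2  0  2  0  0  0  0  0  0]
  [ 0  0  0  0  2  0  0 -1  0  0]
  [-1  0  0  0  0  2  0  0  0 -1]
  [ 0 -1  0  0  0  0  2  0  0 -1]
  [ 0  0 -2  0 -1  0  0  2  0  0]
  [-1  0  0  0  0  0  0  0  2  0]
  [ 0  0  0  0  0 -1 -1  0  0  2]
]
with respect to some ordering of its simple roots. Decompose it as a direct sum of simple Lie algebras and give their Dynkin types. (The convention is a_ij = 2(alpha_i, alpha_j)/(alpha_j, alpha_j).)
The diagram associated to this matrix has two connected components: the simple roots {alpha_3, alpha_5, alpha_8} form a chain of 3 nodes with a double edge at one end; the terminal node there is the unique short simple root (B_3), and {alpha_1, alpha_2, alpha_4, alpha_6, alpha_7, alpha_9, alpha_10} form a chain of 7 nodes with a double edge at one end; the terminal node there is the unique long simple root (C_7). A semisimple Lie algebra decomposes uniquely as the direct sum of simple ideals, one per connected component of its Dynkin diagram, so g ≅ B_3 ⊕ C_7 (dimension 21 + 105 = 126).

B_3 (so(7)) + C_7 (sp(14))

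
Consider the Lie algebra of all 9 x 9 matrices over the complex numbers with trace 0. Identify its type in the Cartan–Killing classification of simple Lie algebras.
This is sl(9), which has dimension 9^2 - 1 = 80 and rank 9 - 1 = 8 (a Cartan subalgebra is the diagonal traceless matrices). In the classification of classical Lie algebras, the special linear algebra sl(n+1) has type A_n; here n = 8, so the Dynkin diagram is a chain of 8 nodes with single edges (A_8). Hence the type is A_8.

A8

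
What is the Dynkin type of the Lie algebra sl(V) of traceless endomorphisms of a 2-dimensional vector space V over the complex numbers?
This is sl(2), which has dimension 2^2 - 1 = 3 and rank 2 - 1 = 1 (a Cartan subalgebra is the diagonal traceless matrices). In the classification of classical Lie algebras, the special linear algebra sl(n+1) has type A_n; here n = 1, so the Dynkin diagram is a chain of 1 nodes with single edges (A_1). Hence the type is A_1.

A1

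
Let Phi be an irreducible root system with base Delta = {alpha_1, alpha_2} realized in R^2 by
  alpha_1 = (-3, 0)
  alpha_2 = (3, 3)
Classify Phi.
Compute the Cartan integers a_ij = 2(alpha_i, alpha_j)/(alpha_j, alpha_j); the resulting 2x2 Cartan matrix is
[[2, -1], [-2, 2]].
The roots have two lengths (squared-length ratio 2:1); the short ones are alpha_{1}. The associated Dynkin diagram is a chain of 2 nodes with a double edge at one end; the terminal node there is the unique short simple root (B_2), so the type is B_2 (the algebra so(5)).

B2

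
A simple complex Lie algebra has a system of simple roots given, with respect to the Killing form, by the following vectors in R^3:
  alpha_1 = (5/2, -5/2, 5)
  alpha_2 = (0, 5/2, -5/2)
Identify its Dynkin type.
Compute the Cartan integers a_ij = 2(alpha_i, alpha_j)/(alpha_j, alpha_j); the resulting 2x2 Cartan matrix is
[[2, -3], [-1, 2]].
The roots have two lengths (squared-length ratio 3:1); the short ones are alpha_{2}. The associated Dynkin diagram is two nodes joined by a triple edge (G_2), so the type is G_2.

G_2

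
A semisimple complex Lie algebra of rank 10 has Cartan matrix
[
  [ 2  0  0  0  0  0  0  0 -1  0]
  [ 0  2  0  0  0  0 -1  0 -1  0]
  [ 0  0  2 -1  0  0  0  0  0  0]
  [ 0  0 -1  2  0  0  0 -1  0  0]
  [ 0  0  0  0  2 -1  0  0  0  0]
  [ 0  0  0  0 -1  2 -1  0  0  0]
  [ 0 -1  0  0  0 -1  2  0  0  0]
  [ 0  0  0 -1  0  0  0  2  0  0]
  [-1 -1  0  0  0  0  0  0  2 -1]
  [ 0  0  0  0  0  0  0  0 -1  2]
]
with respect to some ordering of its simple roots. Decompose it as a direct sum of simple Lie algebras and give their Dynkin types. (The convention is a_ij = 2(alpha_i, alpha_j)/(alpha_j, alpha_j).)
A_3 (sl(4)) + D_7 (so(14))

The diagram associated to this matrix has two connected components: the simple roots {alpha_3, alpha_4, alpha_8} form a chain of 3 nodes with single edges (A_3), and {alpha_1, alpha_2, alpha_5, alpha_6, alpha_7, alpha_9, alpha_10} form a chain of 5 nodes with a fork of two nodes at one end (D_7). A semisimple Lie algebra decomposes uniquely as the direct sum of simple ideals, one per connected component of its Dynkin diagram, so g ≅ A_3 ⊕ D_7 (dimension 15 + 91 = 106).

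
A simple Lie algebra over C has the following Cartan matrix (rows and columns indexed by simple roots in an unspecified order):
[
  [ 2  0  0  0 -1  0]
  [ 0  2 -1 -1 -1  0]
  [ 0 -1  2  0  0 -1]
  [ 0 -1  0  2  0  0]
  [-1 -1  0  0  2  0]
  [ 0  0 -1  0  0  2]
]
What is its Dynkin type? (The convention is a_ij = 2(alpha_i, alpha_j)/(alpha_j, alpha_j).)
The matrix has rank 6 with 2's on the diagonal. Reading the off-diagonal entries as Dynkin edges (a single edge where a_ij = a_ji = -1; a double or triple edge where a_ij * a_ji = 2 or 3), the diagram is a chain of 5 nodes with one extra node attached to the third node from one end (E_6). One simple-root ordering that puts it in standard form is (alpha_6, alpha_4, alpha_3, alpha_2, alpha_5, alpha_1). So the algebra is type E_6.

E_6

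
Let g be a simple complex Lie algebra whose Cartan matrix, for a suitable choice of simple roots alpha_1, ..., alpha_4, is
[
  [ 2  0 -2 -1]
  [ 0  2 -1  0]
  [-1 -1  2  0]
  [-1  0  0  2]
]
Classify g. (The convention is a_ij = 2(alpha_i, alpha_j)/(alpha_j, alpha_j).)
The matrix has rank 4 with 2's on the diagonal. Reading the off-diagonal entries as Dynkin edges (a single edge where a_ij = a_ji = -1; a double or triple edge where a_ij * a_ji = 2 or 3), the diagram is a chain of 4 nodes with a double edge between the middle two (F_4). One simple-root ordering that puts it in standard form is (alpha_4, alpha_1, alpha_3, alpha_2). So the algebra is type F_4.

F4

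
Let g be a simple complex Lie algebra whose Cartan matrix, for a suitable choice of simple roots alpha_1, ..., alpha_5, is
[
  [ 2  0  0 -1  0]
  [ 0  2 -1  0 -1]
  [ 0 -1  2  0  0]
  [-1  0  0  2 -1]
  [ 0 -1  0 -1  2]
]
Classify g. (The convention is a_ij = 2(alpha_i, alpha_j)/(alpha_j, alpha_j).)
type A_5

The matrix has rank 5 with 2's on the diagonal. Reading the off-diagonal entries as Dynkin edges (a single edge where a_ij = a_ji = -1; a double or triple edge where a_ij * a_ji = 2 or 3), the diagram is a chain of 5 nodes with single edges (A_5). One simple-root ordering that puts it in standard form is (alpha_1, alpha_4, alpha_5, alpha_2, alpha_3). So the algebra is type A_5, i.e. sl(6).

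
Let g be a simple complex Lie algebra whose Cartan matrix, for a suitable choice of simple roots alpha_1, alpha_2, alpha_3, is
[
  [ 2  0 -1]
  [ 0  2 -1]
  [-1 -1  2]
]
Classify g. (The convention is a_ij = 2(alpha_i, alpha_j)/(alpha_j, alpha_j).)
The matrix has rank 3 with 2's on the diagonal. Reading the off-diagonal entries as Dynkin edges (a single edge where a_ij = a_ji = -1; a double or triple edge where a_ij * a_ji = 2 or 3), the diagram is a chain of 3 nodes with single edges (A_3). One simple-root ordering that puts it in standard form is (alpha_2, alpha_3, alpha_1). So the algebra is type A_3, i.e. sl(4).

type A_3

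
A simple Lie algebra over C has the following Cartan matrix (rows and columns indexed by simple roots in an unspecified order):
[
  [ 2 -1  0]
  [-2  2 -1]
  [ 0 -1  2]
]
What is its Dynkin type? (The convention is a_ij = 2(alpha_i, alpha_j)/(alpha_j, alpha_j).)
B3

The matrix has rank 3 with 2's on the diagonal. Reading the off-diagonal entries as Dynkin edges (a single edge where a_ij = a_ji = -1; a double or triple edge where a_ij * a_ji = 2 or 3), the diagram is a chain of 3 nodes with a double edge at one end; the terminal node there is the unique short simple root (B_3). One simple-root ordering that puts it in standard form is (alpha_3, alpha_2, alpha_1). So the algebra is type B_3, i.e. so(7).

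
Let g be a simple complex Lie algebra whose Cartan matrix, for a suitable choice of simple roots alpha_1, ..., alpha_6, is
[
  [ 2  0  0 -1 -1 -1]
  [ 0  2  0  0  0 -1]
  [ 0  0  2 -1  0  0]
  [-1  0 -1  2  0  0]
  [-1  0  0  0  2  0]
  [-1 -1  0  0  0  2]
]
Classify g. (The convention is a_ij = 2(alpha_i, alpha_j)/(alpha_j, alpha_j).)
The matrix has rank 6 with 2's on the diagonal. Reading the off-diagonal entries as Dynkin edges (a single edge where a_ij = a_ji = -1; a double or triple edge where a_ij * a_ji = 2 or 3), the diagram is a chain of 5 nodes with one extra node attached to the third node from one end (E_6). One simple-root ordering that puts it in standard form is (alpha_2, alpha_5, alpha_6, alpha_1, alpha_4, alpha_3). So the algebra is type E_6.

E_6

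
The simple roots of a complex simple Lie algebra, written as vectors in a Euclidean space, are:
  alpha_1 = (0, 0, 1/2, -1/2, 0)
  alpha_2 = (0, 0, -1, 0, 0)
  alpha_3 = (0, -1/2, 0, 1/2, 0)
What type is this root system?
Compute the Cartan integers a_ij = 2(alpha_i, alpha_j)/(alpha_j, alpha_j); the resulting 3x3 Cartan matrix is
[[2, -1, -1], [-2, 2, 0], [-1, 0, 2]].
The roots have two lengths (squared-length ratio 2:1); the short ones are alpha_{1,3}. The associated Dynkin diagram is a chain of 3 nodes with a double edge at one end; the terminal node there is the unique long simple root (C_3), so the type is C_3 (the algebra sp(6)).

C_3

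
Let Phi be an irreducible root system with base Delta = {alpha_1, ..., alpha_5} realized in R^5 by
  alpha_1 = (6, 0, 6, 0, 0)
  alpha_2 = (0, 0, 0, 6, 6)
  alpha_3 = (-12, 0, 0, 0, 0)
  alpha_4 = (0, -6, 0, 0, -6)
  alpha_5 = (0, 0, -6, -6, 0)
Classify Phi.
Compute the Cartan integers a_ij = 2(alpha_i, alpha_j)/(alpha_j, alpha_j); the resulting 5x5 Cartan matrix is
[[2, 0, -1, 0, -1], [0, 2, 0, -1, -1], [-2, 0, 2, 0, 0], [0, -1, 0, 2, 0], [-1, -1, 0, 0, 2]].
The roots have two lengths (squared-length ratio 2:1); the short ones are alpha_{1,2,4,5}. The associated Dynkin diagram is a chain of 5 nodes with a double edge at one end; the terminal node there is the unique long simple root (C_5), so the type is C_5 (the algebra sp(10)).

C5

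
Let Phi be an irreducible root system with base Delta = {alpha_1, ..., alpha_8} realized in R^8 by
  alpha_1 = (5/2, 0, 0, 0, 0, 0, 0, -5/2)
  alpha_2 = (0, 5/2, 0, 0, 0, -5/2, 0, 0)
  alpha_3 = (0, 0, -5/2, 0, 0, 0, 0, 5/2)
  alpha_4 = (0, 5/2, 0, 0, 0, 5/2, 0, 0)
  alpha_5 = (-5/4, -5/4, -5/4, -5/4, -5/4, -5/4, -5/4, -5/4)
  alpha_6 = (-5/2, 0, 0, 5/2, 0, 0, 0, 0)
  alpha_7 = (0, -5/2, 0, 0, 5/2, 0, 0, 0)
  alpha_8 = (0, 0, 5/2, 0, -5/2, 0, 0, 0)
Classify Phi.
E8

Compute the Cartan integers a_ij = 2(alpha_i, alpha_j)/(alpha_j, alpha_j); the resulting 8x8 Cartan matrix is
[[2, 0, -1, 0, 0, -1, 0, 0], [0, 2, 0, 0, 0, 0, -1, 0], [-1, 0, 2, 0, 0, 0, 0, -1], [0, 0, 0, 2, -1, 0, -1, 0], [0, 0, 0, -1, 2, 0, 0, 0], [-1, 0, 0, 0, 0, 2, 0, 0], [0, -1, 0, -1, 0, 0, 2, -1], [0, 0, -1, 0, 0, 0, -1, 2]].
All simple roots have the same length, so the diagram is simply laced. The associated Dynkin diagram is a chain of 7 nodes with one extra node attached to the third node from one end (E_8), so the type is E_8.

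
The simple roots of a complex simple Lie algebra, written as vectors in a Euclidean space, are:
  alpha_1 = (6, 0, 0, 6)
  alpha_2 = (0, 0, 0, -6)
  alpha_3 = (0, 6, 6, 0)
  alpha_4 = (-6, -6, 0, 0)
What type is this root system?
B_4

Compute the Cartan integers a_ij = 2(alpha_i, alpha_j)/(alpha_j, alpha_j); the resulting 4x4 Cartan matrix is
[[2, -2, 0, -1], [-1, 2, 0, 0], [0, 0, 2, -1], [-1, 0, -1, 2]].
The roots have two lengths (squared-length ratio 2:1); the short ones are alpha_{2}. The associated Dynkin diagram is a chain of 4 nodes with a double edge at one end; the terminal node there is the unique short simple root (B_4), so the type is B_4 (the algebra so(9)).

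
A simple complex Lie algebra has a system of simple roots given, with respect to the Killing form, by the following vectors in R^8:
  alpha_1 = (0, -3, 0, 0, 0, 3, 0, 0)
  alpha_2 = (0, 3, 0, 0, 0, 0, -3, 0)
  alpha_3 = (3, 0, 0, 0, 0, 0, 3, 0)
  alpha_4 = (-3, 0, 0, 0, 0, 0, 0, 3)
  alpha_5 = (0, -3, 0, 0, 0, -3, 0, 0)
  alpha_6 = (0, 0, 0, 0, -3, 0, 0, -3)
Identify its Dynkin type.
Compute the Cartan integers a_ij = 2(alpha_i, alpha_j)/(alpha_j, alpha_j); the resulting 6x6 Cartan matrix is
[[2, -1, 0, 0, 0, 0], [-1, 2, -1, 0, -1, 0], [0, -1, 2, -1, 0, 0], [0, 0, -1, 2, 0, -1], [0, -1, 0, 0, 2, 0], [0, 0, 0, -1, 0, 2]].
All simple roots have the same length, so the diagram is simply laced. The associated Dynkin diagram is a chain of 4 nodes with a fork of two nodes at one end (D_6), so the type is D_6 (the algebra so(12)).

type D_6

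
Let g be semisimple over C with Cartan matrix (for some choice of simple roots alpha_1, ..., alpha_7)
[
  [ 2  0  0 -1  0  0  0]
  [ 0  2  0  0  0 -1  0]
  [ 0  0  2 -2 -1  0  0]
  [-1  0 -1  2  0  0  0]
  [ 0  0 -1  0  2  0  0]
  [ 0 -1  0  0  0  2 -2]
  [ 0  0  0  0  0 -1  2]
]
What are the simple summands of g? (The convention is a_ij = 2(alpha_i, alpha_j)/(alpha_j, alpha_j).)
B_3 (so(7)) ⊕ F_4

The diagram associated to this matrix has two connected components: the simple roots {alpha_2, alpha_6, alpha_7} form a chain of 3 nodes with a double edge at one end; the terminal node there is the unique short simple root (B_3), and {alpha_1, alpha_3, alpha_4, alpha_5} form a chain of 4 nodes with a double edge between the middle two (F_4). A semisimple Lie algebra decomposes uniquely as the direct sum of simple ideals, one per connected component of its Dynkin diagram, so g ≅ B_3 ⊕ F_4 (dimension 21 + 52 = 73).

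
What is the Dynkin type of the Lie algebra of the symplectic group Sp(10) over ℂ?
This is sp(10), which has dimension 10(10+1)/2 = 55 and rank 10/2 = 5. In the classification of classical Lie algebras, the symplectic algebra sp(2n) has type C_n; here n = 5, so the Dynkin diagram is a chain of 5 nodes with a double edge at one end; the terminal node there is the unique long simple root (C_5). Hence the type is C_5.

C_5 (sp(10))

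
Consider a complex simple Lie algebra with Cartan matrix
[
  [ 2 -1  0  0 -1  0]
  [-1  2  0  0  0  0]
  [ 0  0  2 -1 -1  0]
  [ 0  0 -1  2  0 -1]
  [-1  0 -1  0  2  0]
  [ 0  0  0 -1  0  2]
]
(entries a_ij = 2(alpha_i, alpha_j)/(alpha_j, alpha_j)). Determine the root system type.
A6

The matrix has rank 6 with 2's on the diagonal. Reading the off-diagonal entries as Dynkin edges (a single edge where a_ij = a_ji = -1; a double or triple edge where a_ij * a_ji = 2 or 3), the diagram is a chain of 6 nodes with single edges (A_6). One simple-root ordering that puts it in standard form is (alpha_6, alpha_4, alpha_3, alpha_5, alpha_1, alpha_2). So the algebra is type A_6, i.e. sl(7).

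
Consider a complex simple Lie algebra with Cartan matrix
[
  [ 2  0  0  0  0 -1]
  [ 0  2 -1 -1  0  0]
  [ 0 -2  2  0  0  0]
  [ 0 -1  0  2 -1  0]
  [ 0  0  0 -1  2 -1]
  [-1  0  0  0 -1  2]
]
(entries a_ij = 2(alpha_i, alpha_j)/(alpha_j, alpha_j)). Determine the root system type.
C6

The matrix has rank 6 with 2's on the diagonal. Reading the off-diagonal entries as Dynkin edges (a single edge where a_ij = a_ji = -1; a double or triple edge where a_ij * a_ji = 2 or 3), the diagram is a chain of 6 nodes with a double edge at one end; the terminal node there is the unique long simple root (C_6). One simple-root ordering that puts it in standard form is (alpha_1, alpha_6, alpha_5, alpha_4, alpha_2, alpha_3). So the algebra is type C_6, i.e. sp(12).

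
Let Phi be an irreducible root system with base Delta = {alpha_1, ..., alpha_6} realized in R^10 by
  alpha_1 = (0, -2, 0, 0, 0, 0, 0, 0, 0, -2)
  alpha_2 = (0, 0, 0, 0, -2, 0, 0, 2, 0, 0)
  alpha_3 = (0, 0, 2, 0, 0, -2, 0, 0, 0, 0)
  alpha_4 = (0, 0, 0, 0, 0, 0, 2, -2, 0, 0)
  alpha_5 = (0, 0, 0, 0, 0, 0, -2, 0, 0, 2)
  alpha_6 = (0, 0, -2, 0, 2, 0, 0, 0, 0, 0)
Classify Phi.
Compute the Cartan integers a_ij = 2(alpha_i, alpha_j)/(alpha_j, alpha_j); the resulting 6x6 Cartan matrix is
[[2, 0, 0, 0, -1, 0], [0, 2, 0, -1, 0, -1], [0, 0, 2, 0, 0, -1], [0, -1, 0, 2, -1, 0], [-1, 0, 0, -1, 2, 0], [0, -1, -1, 0, 0, 2]].
All simple roots have the same length, so the diagram is simply laced. The associated Dynkin diagram is a chain of 6 nodes with single edges (A_6), so the type is A_6 (the algebra sl(7)).

A_6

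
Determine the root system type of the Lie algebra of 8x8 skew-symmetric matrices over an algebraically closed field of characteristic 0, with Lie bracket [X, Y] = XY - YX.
D_4

This is so(8) with 8 even, which has dimension 8(8-1)/2 = 28 and rank 8/2 = 4. In the classification of classical Lie algebras, the orthogonal algebra so(2n) in an even number of variables has type D_n; here n = 4, so the Dynkin diagram is a chain of 2 nodes with a fork of two nodes at one end (D_4). Hence the type is D_4.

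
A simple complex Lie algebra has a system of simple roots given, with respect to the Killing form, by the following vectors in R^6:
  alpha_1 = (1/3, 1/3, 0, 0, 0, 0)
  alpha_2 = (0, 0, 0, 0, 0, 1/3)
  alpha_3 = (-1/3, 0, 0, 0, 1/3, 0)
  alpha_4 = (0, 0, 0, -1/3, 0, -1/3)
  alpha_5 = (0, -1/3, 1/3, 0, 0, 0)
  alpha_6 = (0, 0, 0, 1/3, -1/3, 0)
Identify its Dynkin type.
Compute the Cartan integers a_ij = 2(alpha_i, alpha_j)/(alpha_j, alpha_j); the resulting 6x6 Cartan matrix is
[[2, 0, -1, 0, -1, 0], [0, 2, 0, -1, 0, 0], [-1, 0, 2, 0, 0, -1], [0, -2, 0, 2, 0, -1], [-1, 0, 0, 0, 2, 0], [0, 0, -1, -1, 0, 2]].
The roots have two lengths (squared-length ratio 2:1); the short ones are alpha_{2}. The associated Dynkin diagram is a chain of 6 nodes with a double edge at one end; the terminal node there is the unique short simple root (B_6), so the type is B_6 (the algebra so(13)).

type B_6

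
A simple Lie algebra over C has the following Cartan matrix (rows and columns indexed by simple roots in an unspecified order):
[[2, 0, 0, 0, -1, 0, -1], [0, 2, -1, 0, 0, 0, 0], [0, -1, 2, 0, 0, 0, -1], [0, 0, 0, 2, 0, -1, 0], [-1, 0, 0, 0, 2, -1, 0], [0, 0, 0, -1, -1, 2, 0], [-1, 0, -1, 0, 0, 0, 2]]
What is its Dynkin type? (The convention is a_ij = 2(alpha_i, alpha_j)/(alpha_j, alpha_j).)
A_7

The matrix has rank 7 with 2's on the diagonal. Reading the off-diagonal entries as Dynkin edges (a single edge where a_ij = a_ji = -1; a double or triple edge where a_ij * a_ji = 2 or 3), the diagram is a chain of 7 nodes with single edges (A_7). One simple-root ordering that puts it in standard form is (alpha_4, alpha_6, alpha_5, alpha_1, alpha_7, alpha_3, alpha_2). So the algebra is type A_7, i.e. sl(8).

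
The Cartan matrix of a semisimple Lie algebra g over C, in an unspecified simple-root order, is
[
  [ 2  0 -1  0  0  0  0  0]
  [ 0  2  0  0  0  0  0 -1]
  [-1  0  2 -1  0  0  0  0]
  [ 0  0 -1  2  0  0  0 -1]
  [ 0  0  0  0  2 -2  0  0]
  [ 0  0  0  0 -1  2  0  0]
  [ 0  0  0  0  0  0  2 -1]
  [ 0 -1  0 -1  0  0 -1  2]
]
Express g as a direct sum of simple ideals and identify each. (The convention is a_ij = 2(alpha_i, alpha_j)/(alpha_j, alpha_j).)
The diagram associated to this matrix has two connected components: the simple roots {alpha_5, alpha_6} form a chain of 2 nodes with a double edge at one end; the terminal node there is the unique short simple root (B_2), and {alpha_1, alpha_2, alpha_3, alpha_4, alpha_7, alpha_8} form a chain of 4 nodes with a fork of two nodes at one end (D_6). A semisimple Lie algebra decomposes uniquely as the direct sum of simple ideals, one per connected component of its Dynkin diagram, so g ≅ B_2 ⊕ D_6 (dimension 10 + 66 = 76).

B_2 ⊕ D_6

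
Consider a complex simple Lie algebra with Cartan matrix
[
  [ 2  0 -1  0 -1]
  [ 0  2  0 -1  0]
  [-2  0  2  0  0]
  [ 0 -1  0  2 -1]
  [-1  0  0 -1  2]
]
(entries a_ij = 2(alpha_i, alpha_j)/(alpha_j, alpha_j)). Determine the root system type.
The matrix has rank 5 with 2's on the diagonal. Reading the off-diagonal entries as Dynkin edges (a single edge where a_ij = a_ji = -1; a double or triple edge where a_ij * a_ji = 2 or 3), the diagram is a chain of 5 nodes with a double edge at one end; the terminal node there is the unique long simple root (C_5). One simple-root ordering that puts it in standard form is (alpha_2, alpha_4, alpha_5, alpha_1, alpha_3). So the algebra is type C_5, i.e. sp(10).

type C_5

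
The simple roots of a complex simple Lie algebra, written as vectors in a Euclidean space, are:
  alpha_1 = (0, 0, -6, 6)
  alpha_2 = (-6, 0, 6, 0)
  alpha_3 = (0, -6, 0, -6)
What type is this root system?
A3

Compute the Cartan integers a_ij = 2(alpha_i, alpha_j)/(alpha_j, alpha_j); the resulting 3x3 Cartan matrix is
[[2, -1, -1], [-1, 2, 0], [-1, 0, 2]].
All simple roots have the same length, so the diagram is simply laced. The associated Dynkin diagram is a chain of 3 nodes with single edges (A_3), so the type is A_3 (the algebra sl(4)).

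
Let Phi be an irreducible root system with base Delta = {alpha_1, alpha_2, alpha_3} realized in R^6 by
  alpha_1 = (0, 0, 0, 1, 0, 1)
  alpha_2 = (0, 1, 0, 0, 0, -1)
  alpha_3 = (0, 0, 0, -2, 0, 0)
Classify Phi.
Compute the Cartan integers a_ij = 2(alpha_i, alpha_j)/(alpha_j, alpha_j); the resulting 3x3 Cartan matrix is
[[2, -1, -1], [-1, 2, 0], [-2, 0, 2]].
The roots have two lengths (squared-length ratio 2:1); the short ones are alpha_{1,2}. The associated Dynkin diagram is a chain of 3 nodes with a double edge at one end; the terminal node there is the unique long simple root (C_3), so the type is C_3 (the algebra sp(6)).

C_3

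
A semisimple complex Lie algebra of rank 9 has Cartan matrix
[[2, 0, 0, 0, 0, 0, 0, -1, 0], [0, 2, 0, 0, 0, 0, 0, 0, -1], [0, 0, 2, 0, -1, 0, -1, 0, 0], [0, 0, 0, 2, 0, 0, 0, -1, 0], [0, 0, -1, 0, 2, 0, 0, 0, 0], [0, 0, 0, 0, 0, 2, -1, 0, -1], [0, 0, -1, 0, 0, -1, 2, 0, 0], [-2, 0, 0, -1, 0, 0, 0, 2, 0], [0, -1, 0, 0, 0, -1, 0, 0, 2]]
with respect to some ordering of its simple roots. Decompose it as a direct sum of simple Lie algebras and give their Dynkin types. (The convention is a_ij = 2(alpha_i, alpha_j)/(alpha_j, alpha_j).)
A6 ⊕ B3

The diagram associated to this matrix has two connected components: the simple roots {alpha_2, alpha_3, alpha_5, alpha_6, alpha_7, alpha_9} form a chain of 6 nodes with single edges (A_6), and {alpha_1, alpha_4, alpha_8} form a chain of 3 nodes with a double edge at one end; the terminal node there is the unique short simple root (B_3). A semisimple Lie algebra decomposes uniquely as the direct sum of simple ideals, one per connected component of its Dynkin diagram, so g ≅ A_6 ⊕ B_3 (dimension 48 + 21 = 69).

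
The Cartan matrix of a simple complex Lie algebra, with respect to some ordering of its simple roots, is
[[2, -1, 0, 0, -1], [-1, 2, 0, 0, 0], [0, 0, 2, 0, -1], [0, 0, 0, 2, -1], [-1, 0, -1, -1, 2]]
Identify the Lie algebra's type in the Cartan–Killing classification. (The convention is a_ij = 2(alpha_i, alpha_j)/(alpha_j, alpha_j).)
The matrix has rank 5 with 2's on the diagonal. Reading the off-diagonal entries as Dynkin edges (a single edge where a_ij = a_ji = -1; a double or triple edge where a_ij * a_ji = 2 or 3), the diagram is a chain of 3 nodes with a fork of two nodes at one end (D_5). One simple-root ordering that puts it in standard form is (alpha_2, alpha_1, alpha_5, alpha_4, alpha_3). So the algebra is type D_5, i.e. so(10).

D_5 (so(10))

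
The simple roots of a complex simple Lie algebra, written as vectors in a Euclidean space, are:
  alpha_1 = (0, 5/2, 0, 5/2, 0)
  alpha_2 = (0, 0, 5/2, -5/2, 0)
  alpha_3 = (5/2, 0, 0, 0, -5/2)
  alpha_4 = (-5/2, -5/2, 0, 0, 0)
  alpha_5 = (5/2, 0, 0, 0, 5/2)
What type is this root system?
D_5 (so(10))

Compute the Cartan integers a_ij = 2(alpha_i, alpha_j)/(alpha_j, alpha_j); the resulting 5x5 Cartan matrix is
[[2, -1, 0, -1, 0], [-1, 2, 0, 0, 0], [0, 0, 2, -1, 0], [-1, 0, -1, 2, -1], [0, 0, 0, -1, 2]].
All simple roots have the same length, so the diagram is simply laced. The associated Dynkin diagram is a chain of 3 nodes with a fork of two nodes at one end (D_5), so the type is D_5 (the algebra so(10)).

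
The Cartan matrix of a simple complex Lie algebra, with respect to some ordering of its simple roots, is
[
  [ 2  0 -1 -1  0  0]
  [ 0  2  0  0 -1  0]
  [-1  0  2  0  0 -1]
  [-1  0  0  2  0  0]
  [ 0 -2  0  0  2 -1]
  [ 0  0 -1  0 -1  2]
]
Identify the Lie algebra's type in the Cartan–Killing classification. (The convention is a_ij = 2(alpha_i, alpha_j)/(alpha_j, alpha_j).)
type B_6

The matrix has rank 6 with 2's on the diagonal. Reading the off-diagonal entries as Dynkin edges (a single edge where a_ij = a_ji = -1; a double or triple edge where a_ij * a_ji = 2 or 3), the diagram is a chain of 6 nodes with a double edge at one end; the terminal node there is the unique short simple root (B_6). One simple-root ordering that puts it in standard form is (alpha_4, alpha_1, alpha_3, alpha_6, alpha_5, alpha_2). So the algebra is type B_6, i.e. so(13).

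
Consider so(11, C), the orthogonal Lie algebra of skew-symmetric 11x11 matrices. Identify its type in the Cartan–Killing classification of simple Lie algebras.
This is so(11) with 11 odd, which has dimension 11(11-1)/2 = 55 and rank (11-1)/2 = 5. In the classification of classical Lie algebras, the orthogonal algebra so(2n+1) in an odd number of variables has type B_n; here n = 5, so the Dynkin diagram is a chain of 5 nodes with a double edge at one end; the terminal node there is the unique short simple root (B_5). Hence the type is B_5.

type B_5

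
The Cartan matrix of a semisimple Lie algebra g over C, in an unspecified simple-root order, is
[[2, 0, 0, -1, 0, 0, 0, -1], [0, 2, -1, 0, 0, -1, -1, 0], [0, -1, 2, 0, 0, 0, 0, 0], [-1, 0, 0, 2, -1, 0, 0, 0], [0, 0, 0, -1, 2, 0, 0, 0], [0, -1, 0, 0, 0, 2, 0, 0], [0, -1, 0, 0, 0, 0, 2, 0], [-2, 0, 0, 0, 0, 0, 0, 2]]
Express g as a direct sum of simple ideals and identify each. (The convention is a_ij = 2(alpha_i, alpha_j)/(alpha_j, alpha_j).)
C4 + D4

The diagram associated to this matrix has two connected components: the simple roots {alpha_1, alpha_4, alpha_5, alpha_8} form a chain of 4 nodes with a double edge at one end; the terminal node there is the unique long simple root (C_4), and {alpha_2, alpha_3, alpha_6, alpha_7} form a chain of 2 nodes with a fork of two nodes at one end (D_4). A semisimple Lie algebra decomposes uniquely as the direct sum of simple ideals, one per connected component of its Dynkin diagram, so g ≅ C_4 ⊕ D_4 (dimension 36 + 28 = 64).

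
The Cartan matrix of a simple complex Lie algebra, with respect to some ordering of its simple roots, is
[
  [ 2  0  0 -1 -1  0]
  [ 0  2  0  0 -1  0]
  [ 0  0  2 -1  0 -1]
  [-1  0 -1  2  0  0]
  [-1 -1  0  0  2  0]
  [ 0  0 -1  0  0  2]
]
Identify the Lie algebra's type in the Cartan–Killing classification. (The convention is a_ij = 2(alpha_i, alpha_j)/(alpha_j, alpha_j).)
The matrix has rank 6 with 2's on the diagonal. Reading the off-diagonal entries as Dynkin edges (a single edge where a_ij = a_ji = -1; a double or triple edge where a_ij * a_ji = 2 or 3), the diagram is a chain of 6 nodes with single edges (A_6). One simple-root ordering that puts it in standard form is (alpha_2, alpha_5, alpha_1, alpha_4, alpha_3, alpha_6). So the algebra is type A_6, i.e. sl(7).

A_6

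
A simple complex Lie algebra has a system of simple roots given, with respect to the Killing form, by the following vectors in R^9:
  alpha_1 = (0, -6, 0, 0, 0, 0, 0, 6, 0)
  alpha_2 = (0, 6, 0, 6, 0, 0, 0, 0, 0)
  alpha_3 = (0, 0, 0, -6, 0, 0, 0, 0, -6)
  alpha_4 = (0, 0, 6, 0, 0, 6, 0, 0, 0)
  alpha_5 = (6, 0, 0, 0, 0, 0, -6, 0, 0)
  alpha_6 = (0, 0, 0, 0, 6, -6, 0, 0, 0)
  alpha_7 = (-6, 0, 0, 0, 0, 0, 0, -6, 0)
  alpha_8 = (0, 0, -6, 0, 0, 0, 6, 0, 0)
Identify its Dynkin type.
A_8

Compute the Cartan integers a_ij = 2(alpha_i, alpha_j)/(alpha_j, alpha_j); the resulting 8x8 Cartan matrix is
[[2, -1, 0, 0, 0, 0, -1, 0], [-1, 2, -1, 0, 0, 0, 0, 0], [0, -1, 2, 0, 0, 0, 0, 0], [0, 0, 0, 2, 0, -1, 0, -1], [0, 0, 0, 0, 2, 0, -1, -1], [0, 0, 0, -1, 0, 2, 0, 0], [-1, 0, 0, 0, -1, 0, 2, 0], [0, 0, 0, -1, -1, 0, 0, 2]].
All simple roots have the same length, so the diagram is simply laced. The associated Dynkin diagram is a chain of 8 nodes with single edges (A_8), so the type is A_8 (the algebra sl(9)).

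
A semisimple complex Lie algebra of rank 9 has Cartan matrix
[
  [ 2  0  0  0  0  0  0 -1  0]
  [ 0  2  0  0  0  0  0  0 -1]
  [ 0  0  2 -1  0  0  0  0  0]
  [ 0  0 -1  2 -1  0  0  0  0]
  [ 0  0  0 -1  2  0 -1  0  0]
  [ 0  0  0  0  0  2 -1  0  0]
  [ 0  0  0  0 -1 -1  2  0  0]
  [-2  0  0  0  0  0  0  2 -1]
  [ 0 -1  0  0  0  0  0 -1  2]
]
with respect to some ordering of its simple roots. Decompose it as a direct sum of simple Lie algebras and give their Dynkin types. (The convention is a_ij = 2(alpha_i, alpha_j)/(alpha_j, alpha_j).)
A_5 + B_4

The diagram associated to this matrix has two connected components: the simple roots {alpha_3, alpha_4, alpha_5, alpha_6, alpha_7} form a chain of 5 nodes with single edges (A_5), and {alpha_1, alpha_2, alpha_8, alpha_9} form a chain of 4 nodes with a double edge at one end; the terminal node there is the unique short simple root (B_4). A semisimple Lie algebra decomposes uniquely as the direct sum of simple ideals, one per connected component of its Dynkin diagram, so g ≅ A_5 ⊕ B_4 (dimension 35 + 36 = 71).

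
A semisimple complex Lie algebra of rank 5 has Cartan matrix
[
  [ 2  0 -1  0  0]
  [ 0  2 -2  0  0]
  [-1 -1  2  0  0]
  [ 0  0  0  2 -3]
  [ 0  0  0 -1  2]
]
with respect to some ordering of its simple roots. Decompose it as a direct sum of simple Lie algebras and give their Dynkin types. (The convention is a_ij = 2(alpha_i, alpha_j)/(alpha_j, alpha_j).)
The diagram associated to this matrix has two connected components: the simple roots {alpha_1, alpha_2, alpha_3} form a chain of 3 nodes with a double edge at one end; the terminal node there is the unique long simple root (C_3), and {alpha_4, alpha_5} form two nodes joined by a triple edge (G_2). A semisimple Lie algebra decomposes uniquely as the direct sum of simple ideals, one per connected component of its Dynkin diagram, so g ≅ C_3 ⊕ G_2 (dimension 21 + 14 = 35).

C_3 ⊕ G_2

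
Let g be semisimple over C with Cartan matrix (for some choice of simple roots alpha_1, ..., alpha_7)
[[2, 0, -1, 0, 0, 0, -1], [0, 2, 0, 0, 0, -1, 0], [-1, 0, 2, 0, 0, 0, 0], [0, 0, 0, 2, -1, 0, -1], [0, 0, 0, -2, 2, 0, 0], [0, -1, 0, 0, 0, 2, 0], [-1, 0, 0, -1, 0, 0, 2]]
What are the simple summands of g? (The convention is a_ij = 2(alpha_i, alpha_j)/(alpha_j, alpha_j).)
The diagram associated to this matrix has two connected components: the simple roots {alpha_2, alpha_6} form a chain of 2 nodes with single edges (A_2), and {alpha_1, alpha_3, alpha_4, alpha_5, alpha_7} form a chain of 5 nodes with a double edge at one end; the terminal node there is the unique long simple root (C_5). A semisimple Lie algebra decomposes uniquely as the direct sum of simple ideals, one per connected component of its Dynkin diagram, so g ≅ A_2 ⊕ C_5 (dimension 8 + 55 = 63).

type A_2 + type C_5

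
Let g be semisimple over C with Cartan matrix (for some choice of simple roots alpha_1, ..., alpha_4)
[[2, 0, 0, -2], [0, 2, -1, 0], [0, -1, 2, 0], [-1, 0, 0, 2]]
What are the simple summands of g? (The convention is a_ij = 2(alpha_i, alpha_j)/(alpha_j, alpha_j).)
A2 + B2

The diagram associated to this matrix has two connected components: the simple roots {alpha_2, alpha_3} form a chain of 2 nodes with single edges (A_2), and {alpha_1, alpha_4} form a chain of 2 nodes with a double edge at one end; the terminal node there is the unique short simple root (B_2). A semisimple Lie algebra decomposes uniquely as the direct sum of simple ideals, one per connected component of its Dynkin diagram, so g ≅ A_2 ⊕ B_2 (dimension 8 + 10 = 18).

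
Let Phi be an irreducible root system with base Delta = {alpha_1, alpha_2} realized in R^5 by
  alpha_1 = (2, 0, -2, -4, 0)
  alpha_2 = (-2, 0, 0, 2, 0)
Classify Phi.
G_2

Compute the Cartan integers a_ij = 2(alpha_i, alpha_j)/(alpha_j, alpha_j); the resulting 2x2 Cartan matrix is
[[2, -3], [-1, 2]].
The roots have two lengths (squared-length ratio 3:1); the short ones are alpha_{2}. The associated Dynkin diagram is two nodes joined by a triple edge (G_2), so the type is G_2.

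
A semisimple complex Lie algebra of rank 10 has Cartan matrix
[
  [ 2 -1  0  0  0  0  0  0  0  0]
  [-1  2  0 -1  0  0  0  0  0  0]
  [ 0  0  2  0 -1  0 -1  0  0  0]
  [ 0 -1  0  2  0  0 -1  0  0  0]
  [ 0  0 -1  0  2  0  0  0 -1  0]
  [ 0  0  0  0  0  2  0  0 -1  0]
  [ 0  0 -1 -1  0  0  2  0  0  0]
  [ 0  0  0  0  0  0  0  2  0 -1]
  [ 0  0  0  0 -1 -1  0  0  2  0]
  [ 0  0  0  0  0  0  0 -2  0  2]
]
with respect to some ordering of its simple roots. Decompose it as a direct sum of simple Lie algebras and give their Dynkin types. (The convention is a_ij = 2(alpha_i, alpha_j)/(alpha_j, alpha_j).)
A_8 (sl(9)) ⊕ B_2 (so(5))

The diagram associated to this matrix has two connected components: the simple roots {alpha_1, alpha_2, alpha_3, alpha_4, alpha_5, alpha_6, alpha_7, alpha_9} form a chain of 8 nodes with single edges (A_8), and {alpha_8, alpha_10} form a chain of 2 nodes with a double edge at one end; the terminal node there is the unique short simple root (B_2). A semisimple Lie algebra decomposes uniquely as the direct sum of simple ideals, one per connected component of its Dynkin diagram, so g ≅ A_8 ⊕ B_2 (dimension 80 + 10 = 90).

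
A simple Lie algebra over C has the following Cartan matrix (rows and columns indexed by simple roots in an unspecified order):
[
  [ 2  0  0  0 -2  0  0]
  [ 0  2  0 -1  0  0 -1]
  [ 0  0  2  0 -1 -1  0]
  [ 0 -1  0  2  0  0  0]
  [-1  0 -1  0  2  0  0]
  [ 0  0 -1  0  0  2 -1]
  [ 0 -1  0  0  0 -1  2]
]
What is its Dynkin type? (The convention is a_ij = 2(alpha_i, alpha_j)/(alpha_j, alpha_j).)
type C_7

The matrix has rank 7 with 2's on the diagonal. Reading the off-diagonal entries as Dynkin edges (a single edge where a_ij = a_ji = -1; a double or triple edge where a_ij * a_ji = 2 or 3), the diagram is a chain of 7 nodes with a double edge at one end; the terminal node there is the unique long simple root (C_7). One simple-root ordering that puts it in standard form is (alpha_4, alpha_2, alpha_7, alpha_6, alpha_3, alpha_5, alpha_1). So the algebra is type C_7, i.e. sp(14).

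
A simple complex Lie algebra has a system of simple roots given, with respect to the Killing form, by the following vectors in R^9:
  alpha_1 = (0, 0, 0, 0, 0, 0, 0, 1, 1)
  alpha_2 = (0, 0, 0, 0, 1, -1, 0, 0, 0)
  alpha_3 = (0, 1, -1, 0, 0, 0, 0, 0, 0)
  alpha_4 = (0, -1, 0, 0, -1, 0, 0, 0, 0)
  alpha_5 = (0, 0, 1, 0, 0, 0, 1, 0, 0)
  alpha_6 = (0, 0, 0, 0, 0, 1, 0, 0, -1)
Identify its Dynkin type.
A_6 (sl(7))

Compute the Cartan integers a_ij = 2(alpha_i, alpha_j)/(alpha_j, alpha_j); the resulting 6x6 Cartan matrix is
[[2, 0, 0, 0, 0, -1], [0, 2, 0, -1, 0, -1], [0, 0, 2, -1, -1, 0], [0, -1, -1, 2, 0, 0], [0, 0, -1, 0, 2, 0], [-1, -1, 0, 0, 0, 2]].
All simple roots have the same length, so the diagram is simply laced. The associated Dynkin diagram is a chain of 6 nodes with single edges (A_6), so the type is A_6 (the algebra sl(7)).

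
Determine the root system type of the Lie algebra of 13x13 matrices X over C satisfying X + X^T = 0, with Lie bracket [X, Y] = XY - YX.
This is so(13) with 13 odd, which has dimension 13(13-1)/2 = 78 and rank (13-1)/2 = 6. In the classification of classical Lie algebras, the orthogonal algebra so(2n+1) in an odd number of variables has type B_n; here n = 6, so the Dynkin diagram is a chain of 6 nodes with a double edge at one end; the terminal node there is the unique short simple root (B_6). Hence the type is B_6.

type B_6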